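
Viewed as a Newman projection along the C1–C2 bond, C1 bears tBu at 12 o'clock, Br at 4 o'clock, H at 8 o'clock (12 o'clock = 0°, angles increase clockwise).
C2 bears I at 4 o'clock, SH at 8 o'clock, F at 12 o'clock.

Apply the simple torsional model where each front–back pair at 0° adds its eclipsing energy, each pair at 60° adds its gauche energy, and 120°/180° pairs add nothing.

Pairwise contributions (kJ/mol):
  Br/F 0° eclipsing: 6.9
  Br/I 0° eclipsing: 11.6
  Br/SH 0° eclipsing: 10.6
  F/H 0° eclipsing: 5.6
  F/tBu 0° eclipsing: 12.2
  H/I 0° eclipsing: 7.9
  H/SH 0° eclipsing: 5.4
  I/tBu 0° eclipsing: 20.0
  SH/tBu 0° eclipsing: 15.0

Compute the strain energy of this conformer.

29.2 kJ/mol

This conformer is eclipsed. tBu at 0° is eclipsed with F at 0° (12.2); Br at 120° is eclipsed with I at 120° (11.6); H at 240° is eclipsed with SH at 240° (5.4). Total 29.2 kJ/mol.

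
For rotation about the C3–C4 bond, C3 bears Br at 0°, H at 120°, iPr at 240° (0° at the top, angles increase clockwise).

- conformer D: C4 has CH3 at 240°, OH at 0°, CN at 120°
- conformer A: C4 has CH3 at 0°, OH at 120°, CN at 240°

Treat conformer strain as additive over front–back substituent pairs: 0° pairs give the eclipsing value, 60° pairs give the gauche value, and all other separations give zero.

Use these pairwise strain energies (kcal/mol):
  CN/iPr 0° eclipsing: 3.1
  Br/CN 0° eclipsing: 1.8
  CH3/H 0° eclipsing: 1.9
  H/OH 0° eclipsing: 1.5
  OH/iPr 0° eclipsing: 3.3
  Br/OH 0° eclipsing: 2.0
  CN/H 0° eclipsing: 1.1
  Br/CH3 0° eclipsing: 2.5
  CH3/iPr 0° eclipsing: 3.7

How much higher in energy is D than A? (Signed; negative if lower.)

-0.3 kcal/mol

D (eclipsed): Br(0°)/OH(0°) eclipsed 2.0; H(120°)/CN(120°) eclipsed 1.1; iPr(240°)/CH3(240°) eclipsed 3.7 → 6.8 kcal/mol.
A (eclipsed): Br(0°)/CH3(0°) eclipsed 2.5; H(120°)/OH(120°) eclipsed 1.5; iPr(240°)/CN(240°) eclipsed 3.1 → 7.1 kcal/mol.
E(D) − E(A) = 6.8 − 7.1 = -0.3 kcal/mol.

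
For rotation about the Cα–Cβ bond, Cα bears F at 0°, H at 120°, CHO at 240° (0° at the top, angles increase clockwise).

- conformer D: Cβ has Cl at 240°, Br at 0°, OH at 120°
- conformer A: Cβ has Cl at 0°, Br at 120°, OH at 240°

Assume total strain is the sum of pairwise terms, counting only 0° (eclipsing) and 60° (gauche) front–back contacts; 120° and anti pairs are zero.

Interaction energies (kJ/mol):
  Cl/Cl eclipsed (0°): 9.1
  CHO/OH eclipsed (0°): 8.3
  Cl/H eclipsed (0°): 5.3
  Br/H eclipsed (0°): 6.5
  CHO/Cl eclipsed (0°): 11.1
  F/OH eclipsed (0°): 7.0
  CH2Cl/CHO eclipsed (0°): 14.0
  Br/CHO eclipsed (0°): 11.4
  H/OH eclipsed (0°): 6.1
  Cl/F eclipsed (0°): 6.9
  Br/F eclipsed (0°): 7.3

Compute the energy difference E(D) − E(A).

D (eclipsed): F–Br eclipsed, H–OH eclipsed, CHO–Cl eclipsed; 7.3 + 6.1 + 11.1 = 24.5 kJ/mol.
A (eclipsed): F–Cl eclipsed, H–Br eclipsed, CHO–OH eclipsed; 6.9 + 6.5 + 8.3 = 21.7 kJ/mol.
E(D) − E(A) = 24.5 − 21.7 = +2.8 kJ/mol.

+2.8 kJ/mol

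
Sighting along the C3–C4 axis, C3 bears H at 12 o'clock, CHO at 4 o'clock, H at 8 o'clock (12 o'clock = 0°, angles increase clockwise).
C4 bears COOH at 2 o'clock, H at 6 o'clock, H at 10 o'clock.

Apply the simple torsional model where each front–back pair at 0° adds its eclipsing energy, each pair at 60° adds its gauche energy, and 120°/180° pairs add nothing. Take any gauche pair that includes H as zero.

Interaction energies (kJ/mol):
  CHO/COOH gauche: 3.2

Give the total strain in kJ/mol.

This conformer (staggered): CHO–COOH gauche; 3.2 = 3.2 kJ/mol.

3.2 kJ/mol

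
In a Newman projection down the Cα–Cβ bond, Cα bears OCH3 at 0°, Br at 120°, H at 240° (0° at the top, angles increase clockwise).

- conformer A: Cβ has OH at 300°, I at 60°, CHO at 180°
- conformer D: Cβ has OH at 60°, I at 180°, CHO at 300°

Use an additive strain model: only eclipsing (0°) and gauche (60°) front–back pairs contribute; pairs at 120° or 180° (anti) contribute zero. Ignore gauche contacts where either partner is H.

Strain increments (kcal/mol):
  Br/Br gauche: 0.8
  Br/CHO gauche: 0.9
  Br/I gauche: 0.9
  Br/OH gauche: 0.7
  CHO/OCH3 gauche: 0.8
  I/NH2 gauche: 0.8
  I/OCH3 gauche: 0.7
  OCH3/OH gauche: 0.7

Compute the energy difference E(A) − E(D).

A (staggered): OCH3–OH gauche, OCH3–I gauche, Br–I gauche, Br–CHO gauche; 0.7 + 0.7 + 0.9 + 0.9 = 3.2 kcal/mol.
D (staggered): OCH3–OH gauche, OCH3–CHO gauche, Br–OH gauche, Br–I gauche; 0.7 + 0.8 + 0.7 + 0.9 = 3.1 kcal/mol.
E(A) − E(D) = 3.2 − 3.1 = +0.1 kcal/mol.

+0.1 kcal/mol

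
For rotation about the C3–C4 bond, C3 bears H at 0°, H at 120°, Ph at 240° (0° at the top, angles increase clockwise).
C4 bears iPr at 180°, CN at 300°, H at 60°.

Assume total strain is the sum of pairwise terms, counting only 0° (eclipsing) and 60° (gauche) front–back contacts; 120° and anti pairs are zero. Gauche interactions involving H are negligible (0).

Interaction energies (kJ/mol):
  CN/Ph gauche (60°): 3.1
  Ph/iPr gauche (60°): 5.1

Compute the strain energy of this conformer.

8.2 kJ/mol

This conformer (staggered): Ph–iPr gauche, Ph–CN gauche; 5.1 + 3.1 = 8.2 kJ/mol.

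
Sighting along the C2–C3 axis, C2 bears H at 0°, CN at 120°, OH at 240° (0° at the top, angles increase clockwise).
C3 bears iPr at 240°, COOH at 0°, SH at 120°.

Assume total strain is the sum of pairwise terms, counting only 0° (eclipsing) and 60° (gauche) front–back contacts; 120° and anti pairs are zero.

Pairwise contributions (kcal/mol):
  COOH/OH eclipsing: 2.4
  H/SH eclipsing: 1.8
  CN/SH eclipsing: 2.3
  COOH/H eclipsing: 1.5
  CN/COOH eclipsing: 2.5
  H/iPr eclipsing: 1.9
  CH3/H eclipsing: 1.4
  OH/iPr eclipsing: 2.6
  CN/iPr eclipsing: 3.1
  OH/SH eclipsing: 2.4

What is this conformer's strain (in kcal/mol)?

This conformer is eclipsed. H at 0° is eclipsed with COOH at 0° (1.5); CN at 120° is eclipsed with SH at 120° (2.3); OH at 240° is eclipsed with iPr at 240° (2.6). Total 6.4 kcal/mol.

6.4 kcal/mol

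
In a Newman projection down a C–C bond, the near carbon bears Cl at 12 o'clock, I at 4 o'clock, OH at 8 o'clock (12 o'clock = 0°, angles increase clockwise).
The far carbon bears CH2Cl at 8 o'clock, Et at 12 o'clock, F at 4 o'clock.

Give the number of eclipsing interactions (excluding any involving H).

3

Non-H eclipsing pairs: Cl(0°)/Et(0°); I(120°)/F(120°); OH(240°)/CH2Cl(240°) — 3 interactions.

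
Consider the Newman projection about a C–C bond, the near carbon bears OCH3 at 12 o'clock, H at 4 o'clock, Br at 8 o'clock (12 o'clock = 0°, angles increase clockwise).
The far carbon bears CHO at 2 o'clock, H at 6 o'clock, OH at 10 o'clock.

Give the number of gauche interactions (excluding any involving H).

3

Non-H gauche pairs: OCH3(0°)/CHO(60°); OCH3(0°)/OH(300°); Br(240°)/OH(300°) — 3 interactions.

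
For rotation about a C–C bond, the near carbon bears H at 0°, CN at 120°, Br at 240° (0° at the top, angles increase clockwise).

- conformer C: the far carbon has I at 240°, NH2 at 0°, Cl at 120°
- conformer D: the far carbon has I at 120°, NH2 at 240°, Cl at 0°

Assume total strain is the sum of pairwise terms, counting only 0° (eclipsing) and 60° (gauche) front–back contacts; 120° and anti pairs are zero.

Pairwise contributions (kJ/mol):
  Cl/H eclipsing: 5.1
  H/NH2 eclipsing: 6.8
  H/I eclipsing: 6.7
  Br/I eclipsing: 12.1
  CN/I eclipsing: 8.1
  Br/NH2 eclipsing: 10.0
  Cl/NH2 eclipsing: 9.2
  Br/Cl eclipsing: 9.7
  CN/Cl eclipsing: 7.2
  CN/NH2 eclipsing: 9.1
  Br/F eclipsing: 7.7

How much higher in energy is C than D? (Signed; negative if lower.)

+2.9 kJ/mol

C (eclipsed): H–NH2 eclipsed, CN–Cl eclipsed, Br–I eclipsed; 6.8 + 7.2 + 12.1 = 26.1 kJ/mol.
D (eclipsed): H–Cl eclipsed, CN–I eclipsed, Br–NH2 eclipsed; 5.1 + 8.1 + 10.0 = 23.2 kJ/mol.
E(C) − E(D) = 26.1 − 23.2 = +2.9 kJ/mol.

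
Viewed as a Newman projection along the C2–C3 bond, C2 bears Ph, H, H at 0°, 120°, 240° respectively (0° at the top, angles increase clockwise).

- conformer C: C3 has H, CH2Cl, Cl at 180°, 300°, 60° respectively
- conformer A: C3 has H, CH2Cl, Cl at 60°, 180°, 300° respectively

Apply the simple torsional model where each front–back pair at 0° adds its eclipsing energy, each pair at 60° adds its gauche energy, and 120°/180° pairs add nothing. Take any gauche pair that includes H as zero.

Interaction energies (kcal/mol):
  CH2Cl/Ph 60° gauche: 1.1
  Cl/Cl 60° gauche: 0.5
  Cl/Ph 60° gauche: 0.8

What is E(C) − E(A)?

C is staggered. Ph at 0° is gauche with CH2Cl at 300° (1.1); Ph at 0° is gauche with Cl at 60° (0.8). Total 1.9 kcal/mol.
A is staggered. Ph at 0° is gauche with Cl at 300° (0.8). Total 0.8 kcal/mol.
E(C) − E(A) = 1.9 − 0.8 = +1.1 kcal/mol.

+1.1 kcal/mol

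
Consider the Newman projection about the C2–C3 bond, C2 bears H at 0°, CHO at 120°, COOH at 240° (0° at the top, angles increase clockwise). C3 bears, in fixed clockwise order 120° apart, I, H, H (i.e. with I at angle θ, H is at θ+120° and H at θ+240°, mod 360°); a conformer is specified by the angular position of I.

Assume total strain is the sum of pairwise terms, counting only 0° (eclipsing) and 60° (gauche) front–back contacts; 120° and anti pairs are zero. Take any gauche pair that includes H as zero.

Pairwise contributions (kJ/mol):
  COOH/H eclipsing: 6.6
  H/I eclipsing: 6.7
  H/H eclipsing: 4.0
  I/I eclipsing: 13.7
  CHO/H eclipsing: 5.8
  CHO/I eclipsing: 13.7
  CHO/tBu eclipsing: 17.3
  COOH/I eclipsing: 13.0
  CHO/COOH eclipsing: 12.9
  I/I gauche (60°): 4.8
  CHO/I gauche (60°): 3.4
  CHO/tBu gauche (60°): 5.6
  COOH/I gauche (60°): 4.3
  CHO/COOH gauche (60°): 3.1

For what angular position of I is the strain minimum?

I at 0° (eclipsed): H–I eclipsed, CHO–H eclipsed, COOH–H eclipsed; 6.7 + 5.8 + 6.6 = 19.1 kJ/mol.
I at 60° (staggered): CHO–I gauche; 3.4 = 3.4 kJ/mol.
I at 120° (eclipsed): H–H eclipsed, CHO–I eclipsed, COOH–H eclipsed; 4.0 + 13.7 + 6.6 = 24.3 kJ/mol.
I at 180° (staggered): CHO–I gauche, COOH–I gauche; 3.4 + 4.3 = 7.7 kJ/mol.
I at 240° (eclipsed): H–H eclipsed, CHO–H eclipsed, COOH–I eclipsed; 4.0 + 5.8 + 13.0 = 22.8 kJ/mol.
I at 300° (staggered): COOH–I gauche; 4.3 = 4.3 kJ/mol.
The minimum (3.4 kJ/mol) occurs with I at 60°.

60°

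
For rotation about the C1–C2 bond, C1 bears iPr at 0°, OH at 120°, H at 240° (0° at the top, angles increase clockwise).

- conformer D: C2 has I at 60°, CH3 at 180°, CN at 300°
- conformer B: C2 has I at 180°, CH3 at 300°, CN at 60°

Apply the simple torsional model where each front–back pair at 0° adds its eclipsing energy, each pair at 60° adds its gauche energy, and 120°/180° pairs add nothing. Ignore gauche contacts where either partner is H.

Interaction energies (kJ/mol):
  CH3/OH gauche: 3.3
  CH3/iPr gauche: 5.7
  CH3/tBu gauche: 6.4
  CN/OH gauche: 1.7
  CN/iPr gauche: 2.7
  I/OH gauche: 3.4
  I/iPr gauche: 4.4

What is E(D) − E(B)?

D (staggered): iPr(0°)/I(60°) gauche 4.4; iPr(0°)/CN(300°) gauche 2.7; OH(120°)/I(60°) gauche 3.4; OH(120°)/CH3(180°) gauche 3.3 → 13.8 kJ/mol.
B (staggered): iPr(0°)/CH3(300°) gauche 5.7; iPr(0°)/CN(60°) gauche 2.7; OH(120°)/I(180°) gauche 3.4; OH(120°)/CN(60°) gauche 1.7 → 13.5 kJ/mol.
E(D) − E(B) = 13.8 − 13.5 = +0.3 kJ/mol.

+0.3 kJ/mol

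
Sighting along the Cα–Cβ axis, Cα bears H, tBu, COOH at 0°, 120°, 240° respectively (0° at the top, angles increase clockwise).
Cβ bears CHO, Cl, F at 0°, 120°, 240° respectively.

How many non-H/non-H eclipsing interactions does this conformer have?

2

Non-H eclipsing pairs: tBu(120°)/Cl(120°); COOH(240°)/F(240°) — 2 interactions.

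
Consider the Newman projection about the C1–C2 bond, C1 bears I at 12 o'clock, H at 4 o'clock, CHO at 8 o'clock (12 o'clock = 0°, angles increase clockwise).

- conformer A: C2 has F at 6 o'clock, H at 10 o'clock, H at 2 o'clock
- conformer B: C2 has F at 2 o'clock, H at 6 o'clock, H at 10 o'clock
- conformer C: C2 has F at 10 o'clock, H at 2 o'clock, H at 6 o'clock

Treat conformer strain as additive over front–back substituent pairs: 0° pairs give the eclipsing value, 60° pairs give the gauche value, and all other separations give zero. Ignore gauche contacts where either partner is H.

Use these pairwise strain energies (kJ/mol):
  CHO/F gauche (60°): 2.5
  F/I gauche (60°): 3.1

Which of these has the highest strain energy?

A is staggered. CHO at 240° is gauche with F at 180° (2.5). Total 2.5 kJ/mol.
B is staggered. I at 0° is gauche with F at 60° (3.1). Total 3.1 kJ/mol.
C is staggered. I at 0° is gauche with F at 300° (3.1); CHO at 240° is gauche with F at 300° (2.5). Total 5.6 kJ/mol.
C has the highest total (5.6 kJ/mol).

C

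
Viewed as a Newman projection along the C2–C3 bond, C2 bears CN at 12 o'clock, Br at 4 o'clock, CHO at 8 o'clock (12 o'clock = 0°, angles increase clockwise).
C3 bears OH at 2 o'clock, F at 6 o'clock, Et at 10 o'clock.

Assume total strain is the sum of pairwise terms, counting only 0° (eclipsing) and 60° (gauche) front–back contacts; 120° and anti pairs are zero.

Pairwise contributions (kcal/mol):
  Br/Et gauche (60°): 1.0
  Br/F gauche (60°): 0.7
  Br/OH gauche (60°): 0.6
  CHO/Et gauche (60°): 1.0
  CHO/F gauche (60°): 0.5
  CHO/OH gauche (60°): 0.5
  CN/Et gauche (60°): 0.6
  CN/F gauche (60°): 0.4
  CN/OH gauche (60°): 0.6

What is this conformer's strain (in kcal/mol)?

4.0 kcal/mol

This conformer is staggered. CN at 0° is gauche with OH at 60° (0.6); CN at 0° is gauche with Et at 300° (0.6); Br at 120° is gauche with OH at 60° (0.6); Br at 120° is gauche with F at 180° (0.7); CHO at 240° is gauche with F at 180° (0.5); CHO at 240° is gauche with Et at 300° (1.0). Total 4.0 kcal/mol.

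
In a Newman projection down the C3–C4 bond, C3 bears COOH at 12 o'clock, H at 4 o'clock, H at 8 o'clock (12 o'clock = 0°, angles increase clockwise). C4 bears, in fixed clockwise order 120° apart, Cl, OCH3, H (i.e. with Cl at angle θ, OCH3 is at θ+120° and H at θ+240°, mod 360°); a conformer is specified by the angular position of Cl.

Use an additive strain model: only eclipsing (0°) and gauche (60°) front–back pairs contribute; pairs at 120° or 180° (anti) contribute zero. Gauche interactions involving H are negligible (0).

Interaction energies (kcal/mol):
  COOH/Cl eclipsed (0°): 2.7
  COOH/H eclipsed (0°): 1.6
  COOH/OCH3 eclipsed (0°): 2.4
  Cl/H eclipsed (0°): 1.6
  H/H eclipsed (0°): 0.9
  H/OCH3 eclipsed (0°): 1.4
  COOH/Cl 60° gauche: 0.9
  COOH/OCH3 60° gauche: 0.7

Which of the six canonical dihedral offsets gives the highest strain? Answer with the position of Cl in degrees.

0°

Cl at 0° (eclipsed): COOH–Cl eclipsed, H–OCH3 eclipsed, H–H eclipsed; 2.7 + 1.4 + 0.9 = 5.0 kcal/mol.
Cl at 60° (staggered): COOH–Cl gauche; 0.9 = 0.9 kcal/mol.
Cl at 120° (eclipsed): COOH–H eclipsed, H–Cl eclipsed, H–OCH3 eclipsed; 1.6 + 1.6 + 1.4 = 4.6 kcal/mol.
Cl at 180° (staggered): COOH–OCH3 gauche; 0.7 = 0.7 kcal/mol.
Cl at 240° (eclipsed): COOH–OCH3 eclipsed, H–H eclipsed, H–Cl eclipsed; 2.4 + 0.9 + 1.6 = 4.9 kcal/mol.
Cl at 300° (staggered): COOH–Cl gauche, COOH–OCH3 gauche; 0.9 + 0.7 = 1.6 kcal/mol.
The maximum (5.0 kcal/mol) occurs with Cl at 0°.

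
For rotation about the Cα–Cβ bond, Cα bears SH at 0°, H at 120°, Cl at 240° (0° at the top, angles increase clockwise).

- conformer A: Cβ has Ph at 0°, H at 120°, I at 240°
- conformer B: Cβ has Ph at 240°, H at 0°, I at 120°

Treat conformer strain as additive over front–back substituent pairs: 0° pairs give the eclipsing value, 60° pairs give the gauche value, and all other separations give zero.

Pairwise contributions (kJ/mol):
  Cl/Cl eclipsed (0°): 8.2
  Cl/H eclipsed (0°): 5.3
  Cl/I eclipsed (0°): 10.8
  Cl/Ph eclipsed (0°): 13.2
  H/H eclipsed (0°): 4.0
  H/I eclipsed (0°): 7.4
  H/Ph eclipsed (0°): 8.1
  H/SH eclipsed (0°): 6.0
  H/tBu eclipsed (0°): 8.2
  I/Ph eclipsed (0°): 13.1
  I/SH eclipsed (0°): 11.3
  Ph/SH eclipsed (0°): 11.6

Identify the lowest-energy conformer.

A is eclipsed. SH at 0° is eclipsed with Ph at 0° (11.6); H at 120° is eclipsed with H at 120° (4.0); Cl at 240° is eclipsed with I at 240° (10.8). Total 26.4 kJ/mol.
B is eclipsed. SH at 0° is eclipsed with H at 0° (6.0); H at 120° is eclipsed with I at 120° (7.4); Cl at 240° is eclipsed with Ph at 240° (13.2). Total 26.6 kJ/mol.
A has the lowest total (26.4 kJ/mol).

A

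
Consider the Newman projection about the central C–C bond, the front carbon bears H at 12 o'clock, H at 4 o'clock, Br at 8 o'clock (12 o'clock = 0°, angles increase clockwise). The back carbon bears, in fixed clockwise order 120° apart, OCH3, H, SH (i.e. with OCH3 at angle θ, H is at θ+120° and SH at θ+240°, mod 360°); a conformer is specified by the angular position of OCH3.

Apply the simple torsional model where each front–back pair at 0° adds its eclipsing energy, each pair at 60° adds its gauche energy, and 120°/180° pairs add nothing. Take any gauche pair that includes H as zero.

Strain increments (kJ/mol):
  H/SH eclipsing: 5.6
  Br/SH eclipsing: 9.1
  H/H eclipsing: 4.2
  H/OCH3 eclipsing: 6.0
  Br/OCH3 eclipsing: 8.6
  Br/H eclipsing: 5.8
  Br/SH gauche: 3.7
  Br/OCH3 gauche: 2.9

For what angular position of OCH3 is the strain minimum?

180°

OCH3 at 0° (eclipsed): H(0°)/OCH3(0°) eclipsed 6.0; H(120°)/H(120°) eclipsed 4.2; Br(240°)/SH(240°) eclipsed 9.1 → 19.3 kJ/mol.
OCH3 at 60° (staggered): Br(240°)/SH(300°) gauche 3.7 → 3.7 kJ/mol.
OCH3 at 120° (eclipsed): H(0°)/SH(0°) eclipsed 5.6; H(120°)/OCH3(120°) eclipsed 6.0; Br(240°)/H(240°) eclipsed 5.8 → 17.4 kJ/mol.
OCH3 at 180° (staggered): Br(240°)/OCH3(180°) gauche 2.9 → 2.9 kJ/mol.
OCH3 at 240° (eclipsed): H(0°)/H(0°) eclipsed 4.2; H(120°)/SH(120°) eclipsed 5.6; Br(240°)/OCH3(240°) eclipsed 8.6 → 18.4 kJ/mol.
OCH3 at 300° (staggered): Br(240°)/OCH3(300°) gauche 2.9; Br(240°)/SH(180°) gauche 3.7 → 6.6 kJ/mol.
The minimum (2.9 kJ/mol) occurs with OCH3 at 180°.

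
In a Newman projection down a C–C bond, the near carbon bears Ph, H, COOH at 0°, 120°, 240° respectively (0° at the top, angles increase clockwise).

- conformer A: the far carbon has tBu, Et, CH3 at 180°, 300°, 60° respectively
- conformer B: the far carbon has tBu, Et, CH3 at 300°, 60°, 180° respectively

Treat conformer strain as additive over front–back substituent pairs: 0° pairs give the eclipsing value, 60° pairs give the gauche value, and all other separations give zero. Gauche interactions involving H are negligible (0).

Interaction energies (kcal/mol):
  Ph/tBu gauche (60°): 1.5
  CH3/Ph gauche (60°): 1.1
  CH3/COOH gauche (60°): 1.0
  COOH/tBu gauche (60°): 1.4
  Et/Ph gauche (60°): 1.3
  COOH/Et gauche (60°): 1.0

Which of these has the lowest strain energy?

A

A (staggered): Ph–Et gauche, Ph–CH3 gauche, COOH–tBu gauche, COOH–Et gauche; 1.3 + 1.1 + 1.4 + 1.0 = 4.8 kcal/mol.
B (staggered): Ph–tBu gauche, Ph–Et gauche, COOH–tBu gauche, COOH–CH3 gauche; 1.5 + 1.3 + 1.4 + 1.0 = 5.2 kcal/mol.
A has the lowest total (4.8 kcal/mol).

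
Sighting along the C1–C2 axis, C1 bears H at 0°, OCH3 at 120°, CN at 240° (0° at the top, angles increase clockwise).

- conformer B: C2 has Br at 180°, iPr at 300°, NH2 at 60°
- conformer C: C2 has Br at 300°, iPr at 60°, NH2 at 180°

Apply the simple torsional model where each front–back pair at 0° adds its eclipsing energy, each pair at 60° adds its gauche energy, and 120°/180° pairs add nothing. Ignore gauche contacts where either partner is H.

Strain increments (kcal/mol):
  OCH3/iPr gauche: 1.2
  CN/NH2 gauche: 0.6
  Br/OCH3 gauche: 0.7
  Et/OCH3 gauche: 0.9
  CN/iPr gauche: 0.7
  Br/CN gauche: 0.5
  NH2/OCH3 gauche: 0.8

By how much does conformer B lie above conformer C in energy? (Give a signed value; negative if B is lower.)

B (staggered): OCH3(120°)/Br(180°) gauche 0.7; OCH3(120°)/NH2(60°) gauche 0.8; CN(240°)/Br(180°) gauche 0.5; CN(240°)/iPr(300°) gauche 0.7 → 2.7 kcal/mol.
C (staggered): OCH3(120°)/iPr(60°) gauche 1.2; OCH3(120°)/NH2(180°) gauche 0.8; CN(240°)/Br(300°) gauche 0.5; CN(240°)/NH2(180°) gauche 0.6 → 3.1 kcal/mol.
E(B) − E(C) = 2.7 − 3.1 = -0.4 kcal/mol.

-0.4 kcal/mol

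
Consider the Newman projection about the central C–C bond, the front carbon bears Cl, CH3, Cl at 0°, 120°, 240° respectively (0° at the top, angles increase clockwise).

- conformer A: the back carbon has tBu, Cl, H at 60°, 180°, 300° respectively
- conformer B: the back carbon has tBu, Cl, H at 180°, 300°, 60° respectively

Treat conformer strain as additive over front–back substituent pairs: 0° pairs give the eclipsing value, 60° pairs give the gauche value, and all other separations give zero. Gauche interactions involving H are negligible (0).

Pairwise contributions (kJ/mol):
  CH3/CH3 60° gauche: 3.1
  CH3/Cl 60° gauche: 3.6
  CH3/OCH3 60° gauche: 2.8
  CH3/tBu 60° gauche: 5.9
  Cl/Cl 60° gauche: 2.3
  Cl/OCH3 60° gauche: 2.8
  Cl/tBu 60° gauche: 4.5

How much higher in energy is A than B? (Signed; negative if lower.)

A (staggered): Cl–tBu gauche, CH3–tBu gauche, CH3–Cl gauche, Cl–Cl gauche; 4.5 + 5.9 + 3.6 + 2.3 = 16.3 kJ/mol.
B (staggered): Cl–Cl gauche, CH3–tBu gauche, Cl–tBu gauche, Cl–Cl gauche; 2.3 + 5.9 + 4.5 + 2.3 = 15.0 kJ/mol.
E(A) − E(B) = 16.3 − 15.0 = +1.3 kJ/mol.

+1.3 kJ/mol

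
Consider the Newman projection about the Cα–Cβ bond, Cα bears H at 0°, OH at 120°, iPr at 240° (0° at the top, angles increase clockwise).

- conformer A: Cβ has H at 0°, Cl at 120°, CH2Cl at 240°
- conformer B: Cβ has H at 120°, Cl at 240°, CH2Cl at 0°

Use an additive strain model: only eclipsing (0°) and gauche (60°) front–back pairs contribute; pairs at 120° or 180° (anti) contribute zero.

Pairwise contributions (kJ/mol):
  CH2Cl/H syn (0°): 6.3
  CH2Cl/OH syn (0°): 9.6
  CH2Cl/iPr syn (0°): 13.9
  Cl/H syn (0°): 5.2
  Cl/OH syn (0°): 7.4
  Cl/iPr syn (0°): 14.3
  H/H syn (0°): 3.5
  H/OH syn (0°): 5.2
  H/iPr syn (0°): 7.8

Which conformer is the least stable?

B

A (eclipsed): H–H eclipsed, OH–Cl eclipsed, iPr–CH2Cl eclipsed; 3.5 + 7.4 + 13.9 = 24.8 kJ/mol.
B (eclipsed): H–CH2Cl eclipsed, OH–H eclipsed, iPr–Cl eclipsed; 6.3 + 5.2 + 14.3 = 25.8 kJ/mol.
B has the highest total (25.8 kJ/mol).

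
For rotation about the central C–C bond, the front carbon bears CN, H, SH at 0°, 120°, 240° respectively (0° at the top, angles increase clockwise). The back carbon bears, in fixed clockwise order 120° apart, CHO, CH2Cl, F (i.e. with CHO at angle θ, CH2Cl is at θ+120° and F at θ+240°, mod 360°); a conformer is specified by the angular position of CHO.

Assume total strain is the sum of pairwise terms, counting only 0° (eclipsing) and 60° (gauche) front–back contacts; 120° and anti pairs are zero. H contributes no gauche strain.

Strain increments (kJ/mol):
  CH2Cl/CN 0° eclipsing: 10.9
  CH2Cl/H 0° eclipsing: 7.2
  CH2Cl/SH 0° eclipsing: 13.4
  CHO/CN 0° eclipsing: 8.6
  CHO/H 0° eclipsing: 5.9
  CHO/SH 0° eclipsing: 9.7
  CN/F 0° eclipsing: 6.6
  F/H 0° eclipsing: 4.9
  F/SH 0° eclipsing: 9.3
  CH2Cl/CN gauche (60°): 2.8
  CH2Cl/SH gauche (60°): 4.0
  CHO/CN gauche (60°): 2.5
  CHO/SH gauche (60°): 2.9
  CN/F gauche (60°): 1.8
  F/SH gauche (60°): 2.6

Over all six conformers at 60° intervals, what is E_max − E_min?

CHO at 0° (eclipsed): CN(0°)/CHO(0°) eclipsed 8.6; H(120°)/CH2Cl(120°) eclipsed 7.2; SH(240°)/F(240°) eclipsed 9.3 → 25.1 kJ/mol.
CHO at 60° (staggered): CN(0°)/CHO(60°) gauche 2.5; CN(0°)/F(300°) gauche 1.8; SH(240°)/CH2Cl(180°) gauche 4.0; SH(240°)/F(300°) gauche 2.6 → 10.9 kJ/mol.
CHO at 120° (eclipsed): CN(0°)/F(0°) eclipsed 6.6; H(120°)/CHO(120°) eclipsed 5.9; SH(240°)/CH2Cl(240°) eclipsed 13.4 → 25.9 kJ/mol.
CHO at 180° (staggered): CN(0°)/CH2Cl(300°) gauche 2.8; CN(0°)/F(60°) gauche 1.8; SH(240°)/CHO(180°) gauche 2.9; SH(240°)/CH2Cl(300°) gauche 4.0 → 11.5 kJ/mol.
CHO at 240° (eclipsed): CN(0°)/CH2Cl(0°) eclipsed 10.9; H(120°)/F(120°) eclipsed 4.9; SH(240°)/CHO(240°) eclipsed 9.7 → 25.5 kJ/mol.
CHO at 300° (staggered): CN(0°)/CHO(300°) gauche 2.5; CN(0°)/CH2Cl(60°) gauche 2.8; SH(240°)/CHO(300°) gauche 2.9; SH(240°)/F(180°) gauche 2.6 → 10.8 kJ/mol.
Max at 120° (25.9 kJ/mol), min at 300° (10.8 kJ/mol); barrier = 15.1 kJ/mol.

15.1 kJ/mol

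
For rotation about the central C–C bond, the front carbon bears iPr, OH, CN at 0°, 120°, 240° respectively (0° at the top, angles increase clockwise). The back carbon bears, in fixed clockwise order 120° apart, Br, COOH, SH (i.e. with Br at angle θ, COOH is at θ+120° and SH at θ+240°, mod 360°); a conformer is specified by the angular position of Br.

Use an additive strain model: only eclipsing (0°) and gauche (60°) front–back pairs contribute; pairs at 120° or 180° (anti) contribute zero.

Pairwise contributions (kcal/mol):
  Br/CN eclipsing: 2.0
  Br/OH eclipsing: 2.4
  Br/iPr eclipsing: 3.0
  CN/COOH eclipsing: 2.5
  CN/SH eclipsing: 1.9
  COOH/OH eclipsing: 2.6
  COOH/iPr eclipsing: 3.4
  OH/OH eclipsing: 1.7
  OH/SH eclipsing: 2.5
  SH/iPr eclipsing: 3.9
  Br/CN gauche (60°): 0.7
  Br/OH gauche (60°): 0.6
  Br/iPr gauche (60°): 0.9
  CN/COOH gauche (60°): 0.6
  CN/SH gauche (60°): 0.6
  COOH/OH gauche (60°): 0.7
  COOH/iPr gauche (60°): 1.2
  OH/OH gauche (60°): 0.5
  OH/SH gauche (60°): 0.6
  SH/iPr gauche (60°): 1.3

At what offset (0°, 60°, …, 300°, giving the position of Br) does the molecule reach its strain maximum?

120°

Br at 0° (eclipsed): iPr(0°)/Br(0°) eclipsed 3.0; OH(120°)/COOH(120°) eclipsed 2.6; CN(240°)/SH(240°) eclipsed 1.9 → 7.5 kcal/mol.
Br at 60° (staggered): iPr(0°)/Br(60°) gauche 0.9; iPr(0°)/SH(300°) gauche 1.3; OH(120°)/Br(60°) gauche 0.6; OH(120°)/COOH(180°) gauche 0.7; CN(240°)/COOH(180°) gauche 0.6; CN(240°)/SH(300°) gauche 0.6 → 4.7 kcal/mol.
Br at 120° (eclipsed): iPr(0°)/SH(0°) eclipsed 3.9; OH(120°)/Br(120°) eclipsed 2.4; CN(240°)/COOH(240°) eclipsed 2.5 → 8.8 kcal/mol.
Br at 180° (staggered): iPr(0°)/COOH(300°) gauche 1.2; iPr(0°)/SH(60°) gauche 1.3; OH(120°)/Br(180°) gauche 0.6; OH(120°)/SH(60°) gauche 0.6; CN(240°)/Br(180°) gauche 0.7; CN(240°)/COOH(300°) gauche 0.6 → 5.0 kcal/mol.
Br at 240° (eclipsed): iPr(0°)/COOH(0°) eclipsed 3.4; OH(120°)/SH(120°) eclipsed 2.5; CN(240°)/Br(240°) eclipsed 2.0 → 7.9 kcal/mol.
Br at 300° (staggered): iPr(0°)/Br(300°) gauche 0.9; iPr(0°)/COOH(60°) gauche 1.2; OH(120°)/COOH(60°) gauche 0.7; OH(120°)/SH(180°) gauche 0.6; CN(240°)/Br(300°) gauche 0.7; CN(240°)/SH(180°) gauche 0.6 → 4.7 kcal/mol.
The maximum (8.8 kcal/mol) occurs with Br at 120°.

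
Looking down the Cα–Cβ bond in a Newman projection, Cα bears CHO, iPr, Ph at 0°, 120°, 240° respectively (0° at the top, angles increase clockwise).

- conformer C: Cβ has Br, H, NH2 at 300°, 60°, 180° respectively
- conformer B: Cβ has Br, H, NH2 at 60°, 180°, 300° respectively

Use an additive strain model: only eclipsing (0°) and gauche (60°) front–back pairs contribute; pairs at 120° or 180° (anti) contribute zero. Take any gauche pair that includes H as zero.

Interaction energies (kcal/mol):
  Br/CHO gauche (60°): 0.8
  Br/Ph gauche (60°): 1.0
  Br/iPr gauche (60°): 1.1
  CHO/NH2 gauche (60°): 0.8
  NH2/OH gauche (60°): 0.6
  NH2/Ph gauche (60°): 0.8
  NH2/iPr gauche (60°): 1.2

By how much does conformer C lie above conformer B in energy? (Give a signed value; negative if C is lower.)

C (staggered): CHO–Br gauche, iPr–NH2 gauche, Ph–Br gauche, Ph–NH2 gauche; 0.8 + 1.2 + 1.0 + 0.8 = 3.8 kcal/mol.
B (staggered): CHO–Br gauche, CHO–NH2 gauche, iPr–Br gauche, Ph–NH2 gauche; 0.8 + 0.8 + 1.1 + 0.8 = 3.5 kcal/mol.
E(C) − E(B) = 3.8 − 3.5 = +0.3 kcal/mol.

+0.3 kcal/mol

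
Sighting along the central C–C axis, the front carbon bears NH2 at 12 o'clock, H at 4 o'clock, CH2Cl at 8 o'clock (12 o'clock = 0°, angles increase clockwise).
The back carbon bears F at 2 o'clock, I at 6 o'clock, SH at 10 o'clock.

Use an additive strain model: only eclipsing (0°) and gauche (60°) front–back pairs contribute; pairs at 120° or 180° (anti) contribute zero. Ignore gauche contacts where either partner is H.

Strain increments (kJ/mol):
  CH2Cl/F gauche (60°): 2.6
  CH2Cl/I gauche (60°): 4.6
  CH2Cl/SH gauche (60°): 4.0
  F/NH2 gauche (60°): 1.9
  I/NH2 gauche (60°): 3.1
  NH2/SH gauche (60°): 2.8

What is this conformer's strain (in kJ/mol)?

This conformer is staggered. NH2 at 0° is gauche with F at 60° (1.9); NH2 at 0° is gauche with SH at 300° (2.8); CH2Cl at 240° is gauche with I at 180° (4.6); CH2Cl at 240° is gauche with SH at 300° (4.0). Total 13.3 kJ/mol.

13.3 kJ/mol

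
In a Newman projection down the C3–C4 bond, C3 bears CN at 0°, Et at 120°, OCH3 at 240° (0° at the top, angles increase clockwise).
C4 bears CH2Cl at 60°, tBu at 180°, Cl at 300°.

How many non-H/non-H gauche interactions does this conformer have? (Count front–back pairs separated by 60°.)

6

Non-H gauche pairs: CN(0°)/CH2Cl(60°); CN(0°)/Cl(300°); Et(120°)/CH2Cl(60°); Et(120°)/tBu(180°); OCH3(240°)/tBu(180°); OCH3(240°)/Cl(300°) — 6 interactions.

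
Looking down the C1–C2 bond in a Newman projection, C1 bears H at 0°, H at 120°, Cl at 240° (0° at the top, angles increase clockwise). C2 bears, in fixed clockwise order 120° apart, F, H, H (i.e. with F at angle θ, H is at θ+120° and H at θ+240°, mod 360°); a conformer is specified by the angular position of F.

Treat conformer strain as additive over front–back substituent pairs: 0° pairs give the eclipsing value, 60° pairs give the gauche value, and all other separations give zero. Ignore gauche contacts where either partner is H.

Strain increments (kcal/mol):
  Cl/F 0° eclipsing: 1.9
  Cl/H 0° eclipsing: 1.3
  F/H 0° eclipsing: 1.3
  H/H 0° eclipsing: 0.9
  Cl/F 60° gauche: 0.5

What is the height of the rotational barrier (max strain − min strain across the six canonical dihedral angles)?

3.7 kcal/mol

F at 0° (eclipsed): H(0°)/F(0°) eclipsed 1.3; H(120°)/H(120°) eclipsed 0.9; Cl(240°)/H(240°) eclipsed 1.3 → 3.5 kcal/mol.
F at 60° (staggered): no non-H gauche contacts → 0.0 kcal/mol.
F at 120° (eclipsed): H(0°)/H(0°) eclipsed 0.9; H(120°)/F(120°) eclipsed 1.3; Cl(240°)/H(240°) eclipsed 1.3 → 3.5 kcal/mol.
F at 180° (staggered): Cl(240°)/F(180°) gauche 0.5 → 0.5 kcal/mol.
F at 240° (eclipsed): H(0°)/H(0°) eclipsed 0.9; H(120°)/H(120°) eclipsed 0.9; Cl(240°)/F(240°) eclipsed 1.9 → 3.7 kcal/mol.
F at 300° (staggered): Cl(240°)/F(300°) gauche 0.5 → 0.5 kcal/mol.
Max at 240° (3.7 kcal/mol), min at 60° (0.0 kcal/mol); barrier = 3.7 kcal/mol.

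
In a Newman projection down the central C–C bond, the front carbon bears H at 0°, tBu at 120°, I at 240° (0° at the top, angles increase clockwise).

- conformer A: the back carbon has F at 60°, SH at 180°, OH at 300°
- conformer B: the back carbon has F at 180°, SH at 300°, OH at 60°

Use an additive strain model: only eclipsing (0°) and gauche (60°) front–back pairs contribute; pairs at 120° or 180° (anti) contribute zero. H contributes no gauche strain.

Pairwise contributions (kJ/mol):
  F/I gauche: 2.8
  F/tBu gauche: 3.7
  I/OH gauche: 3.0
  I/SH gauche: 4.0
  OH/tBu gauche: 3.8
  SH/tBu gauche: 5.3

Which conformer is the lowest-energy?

A (staggered): tBu(120°)/F(60°) gauche 3.7; tBu(120°)/SH(180°) gauche 5.3; I(240°)/SH(180°) gauche 4.0; I(240°)/OH(300°) gauche 3.0 → 16.0 kJ/mol.
B (staggered): tBu(120°)/F(180°) gauche 3.7; tBu(120°)/OH(60°) gauche 3.8; I(240°)/F(180°) gauche 2.8; I(240°)/SH(300°) gauche 4.0 → 14.3 kJ/mol.
B has the lowest total (14.3 kJ/mol).

B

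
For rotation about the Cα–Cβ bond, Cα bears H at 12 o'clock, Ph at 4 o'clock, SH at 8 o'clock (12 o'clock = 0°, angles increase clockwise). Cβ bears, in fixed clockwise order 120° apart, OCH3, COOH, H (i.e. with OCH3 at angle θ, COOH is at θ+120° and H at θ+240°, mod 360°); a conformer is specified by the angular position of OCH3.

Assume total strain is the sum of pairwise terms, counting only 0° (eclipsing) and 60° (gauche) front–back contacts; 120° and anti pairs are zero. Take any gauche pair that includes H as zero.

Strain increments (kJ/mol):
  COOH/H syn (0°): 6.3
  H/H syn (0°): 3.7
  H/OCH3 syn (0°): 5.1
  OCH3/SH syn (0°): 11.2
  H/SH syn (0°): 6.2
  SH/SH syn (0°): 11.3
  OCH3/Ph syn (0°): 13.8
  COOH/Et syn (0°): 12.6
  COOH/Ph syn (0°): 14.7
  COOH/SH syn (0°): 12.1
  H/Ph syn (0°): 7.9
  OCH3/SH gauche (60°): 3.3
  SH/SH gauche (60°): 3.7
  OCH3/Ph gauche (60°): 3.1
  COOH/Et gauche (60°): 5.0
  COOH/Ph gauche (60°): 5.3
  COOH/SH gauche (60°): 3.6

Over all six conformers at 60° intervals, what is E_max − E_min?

OCH3 at 0° is eclipsed. H at 0° is eclipsed with OCH3 at 0° (5.1); Ph at 120° is eclipsed with COOH at 120° (14.7); SH at 240° is eclipsed with H at 240° (6.2). Total 26.0 kJ/mol.
OCH3 at 60° is staggered. Ph at 120° is gauche with OCH3 at 60° (3.1); Ph at 120° is gauche with COOH at 180° (5.3); SH at 240° is gauche with COOH at 180° (3.6). Total 12.0 kJ/mol.
OCH3 at 120° is eclipsed. H at 0° is eclipsed with H at 0° (3.7); Ph at 120° is eclipsed with OCH3 at 120° (13.8); SH at 240° is eclipsed with COOH at 240° (12.1). Total 29.6 kJ/mol.
OCH3 at 180° is staggered. Ph at 120° is gauche with OCH3 at 180° (3.1); SH at 240° is gauche with OCH3 at 180° (3.3); SH at 240° is gauche with COOH at 300° (3.6). Total 10.0 kJ/mol.
OCH3 at 240° is eclipsed. H at 0° is eclipsed with COOH at 0° (6.3); Ph at 120° is eclipsed with H at 120° (7.9); SH at 240° is eclipsed with OCH3 at 240° (11.2). Total 25.4 kJ/mol.
OCH3 at 300° is staggered. Ph at 120° is gauche with COOH at 60° (5.3); SH at 240° is gauche with OCH3 at 300° (3.3). Total 8.6 kJ/mol.
Max at 120° (29.6 kJ/mol), min at 300° (8.6 kJ/mol); barrier = 21.0 kJ/mol.

21.0 kJ/mol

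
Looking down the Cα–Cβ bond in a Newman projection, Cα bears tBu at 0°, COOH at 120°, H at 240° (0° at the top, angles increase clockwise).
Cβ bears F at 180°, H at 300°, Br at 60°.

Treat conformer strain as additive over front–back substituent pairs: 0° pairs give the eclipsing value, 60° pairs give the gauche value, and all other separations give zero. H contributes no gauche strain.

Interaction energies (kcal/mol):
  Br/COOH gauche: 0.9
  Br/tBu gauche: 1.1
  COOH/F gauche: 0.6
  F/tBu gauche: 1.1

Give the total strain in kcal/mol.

2.6 kcal/mol

This conformer (staggered): tBu–Br gauche, COOH–F gauche, COOH–Br gauche; 1.1 + 0.6 + 0.9 = 2.6 kcal/mol.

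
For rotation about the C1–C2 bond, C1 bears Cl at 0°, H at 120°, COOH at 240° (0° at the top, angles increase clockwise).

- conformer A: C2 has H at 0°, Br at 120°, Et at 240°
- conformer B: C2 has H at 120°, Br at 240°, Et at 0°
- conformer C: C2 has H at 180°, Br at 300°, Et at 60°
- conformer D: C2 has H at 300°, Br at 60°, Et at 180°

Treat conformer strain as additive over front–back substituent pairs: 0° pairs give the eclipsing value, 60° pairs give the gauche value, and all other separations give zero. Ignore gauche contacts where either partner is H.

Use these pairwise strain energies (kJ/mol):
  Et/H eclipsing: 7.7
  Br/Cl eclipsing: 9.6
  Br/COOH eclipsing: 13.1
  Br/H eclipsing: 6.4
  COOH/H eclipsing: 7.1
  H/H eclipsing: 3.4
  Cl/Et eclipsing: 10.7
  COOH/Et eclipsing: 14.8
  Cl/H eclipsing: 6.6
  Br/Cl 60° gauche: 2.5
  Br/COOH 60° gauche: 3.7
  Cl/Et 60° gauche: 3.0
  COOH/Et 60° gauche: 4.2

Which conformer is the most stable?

A (eclipsed): Cl–H eclipsed, H–Br eclipsed, COOH–Et eclipsed; 6.6 + 6.4 + 14.8 = 27.8 kJ/mol.
B (eclipsed): Cl–Et eclipsed, H–H eclipsed, COOH–Br eclipsed; 10.7 + 3.4 + 13.1 = 27.2 kJ/mol.
C (staggered): Cl–Br gauche, Cl–Et gauche, COOH–Br gauche; 2.5 + 3.0 + 3.7 = 9.2 kJ/mol.
D (staggered): Cl–Br gauche, COOH–Et gauche; 2.5 + 4.2 = 6.7 kJ/mol.
D has the lowest total (6.7 kJ/mol).

D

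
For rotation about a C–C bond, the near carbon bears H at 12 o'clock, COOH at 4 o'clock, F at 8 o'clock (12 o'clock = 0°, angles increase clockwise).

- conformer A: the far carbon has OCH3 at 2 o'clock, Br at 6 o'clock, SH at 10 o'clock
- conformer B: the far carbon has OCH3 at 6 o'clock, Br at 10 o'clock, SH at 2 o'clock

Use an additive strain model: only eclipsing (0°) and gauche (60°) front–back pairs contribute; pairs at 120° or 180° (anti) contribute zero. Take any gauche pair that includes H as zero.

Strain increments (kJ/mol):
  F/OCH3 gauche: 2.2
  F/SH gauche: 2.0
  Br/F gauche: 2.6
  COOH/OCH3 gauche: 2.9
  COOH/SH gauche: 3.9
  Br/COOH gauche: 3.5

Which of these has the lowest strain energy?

A is staggered. COOH at 120° is gauche with OCH3 at 60° (2.9); COOH at 120° is gauche with Br at 180° (3.5); F at 240° is gauche with Br at 180° (2.6); F at 240° is gauche with SH at 300° (2.0). Total 11.0 kJ/mol.
B is staggered. COOH at 120° is gauche with OCH3 at 180° (2.9); COOH at 120° is gauche with SH at 60° (3.9); F at 240° is gauche with OCH3 at 180° (2.2); F at 240° is gauche with Br at 300° (2.6). Total 11.6 kJ/mol.
A has the lowest total (11.0 kJ/mol).

A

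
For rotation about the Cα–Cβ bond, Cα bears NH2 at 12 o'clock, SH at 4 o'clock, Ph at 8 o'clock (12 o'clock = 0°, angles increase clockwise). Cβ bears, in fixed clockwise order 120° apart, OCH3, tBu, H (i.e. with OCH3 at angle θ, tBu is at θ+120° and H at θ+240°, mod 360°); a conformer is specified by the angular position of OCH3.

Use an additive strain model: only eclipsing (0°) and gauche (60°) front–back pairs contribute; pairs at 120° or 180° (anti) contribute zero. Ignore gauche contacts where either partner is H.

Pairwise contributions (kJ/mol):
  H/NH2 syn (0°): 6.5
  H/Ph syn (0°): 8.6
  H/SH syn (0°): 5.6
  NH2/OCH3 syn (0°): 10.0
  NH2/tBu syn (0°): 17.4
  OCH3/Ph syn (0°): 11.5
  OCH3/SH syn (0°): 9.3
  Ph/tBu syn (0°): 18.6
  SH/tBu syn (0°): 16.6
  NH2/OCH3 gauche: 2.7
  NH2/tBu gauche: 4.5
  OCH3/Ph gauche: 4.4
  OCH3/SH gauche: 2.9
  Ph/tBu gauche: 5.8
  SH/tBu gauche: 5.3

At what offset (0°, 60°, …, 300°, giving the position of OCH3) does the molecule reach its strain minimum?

60°

OCH3 at 0° (eclipsed): NH2–OCH3 eclipsed, SH–tBu eclipsed, Ph–H eclipsed; 10.0 + 16.6 + 8.6 = 35.2 kJ/mol.
OCH3 at 60° (staggered): NH2–OCH3 gauche, SH–OCH3 gauche, SH–tBu gauche, Ph–tBu gauche; 2.7 + 2.9 + 5.3 + 5.8 = 16.7 kJ/mol.
OCH3 at 120° (eclipsed): NH2–H eclipsed, SH–OCH3 eclipsed, Ph–tBu eclipsed; 6.5 + 9.3 + 18.6 = 34.4 kJ/mol.
OCH3 at 180° (staggered): NH2–tBu gauche, SH–OCH3 gauche, Ph–OCH3 gauche, Ph–tBu gauche; 4.5 + 2.9 + 4.4 + 5.8 = 17.6 kJ/mol.
OCH3 at 240° (eclipsed): NH2–tBu eclipsed, SH–H eclipsed, Ph–OCH3 eclipsed; 17.4 + 5.6 + 11.5 = 34.5 kJ/mol.
OCH3 at 300° (staggered): NH2–OCH3 gauche, NH2–tBu gauche, SH–tBu gauche, Ph–OCH3 gauche; 2.7 + 4.5 + 5.3 + 4.4 = 16.9 kJ/mol.
The minimum (16.7 kJ/mol) occurs with OCH3 at 60°.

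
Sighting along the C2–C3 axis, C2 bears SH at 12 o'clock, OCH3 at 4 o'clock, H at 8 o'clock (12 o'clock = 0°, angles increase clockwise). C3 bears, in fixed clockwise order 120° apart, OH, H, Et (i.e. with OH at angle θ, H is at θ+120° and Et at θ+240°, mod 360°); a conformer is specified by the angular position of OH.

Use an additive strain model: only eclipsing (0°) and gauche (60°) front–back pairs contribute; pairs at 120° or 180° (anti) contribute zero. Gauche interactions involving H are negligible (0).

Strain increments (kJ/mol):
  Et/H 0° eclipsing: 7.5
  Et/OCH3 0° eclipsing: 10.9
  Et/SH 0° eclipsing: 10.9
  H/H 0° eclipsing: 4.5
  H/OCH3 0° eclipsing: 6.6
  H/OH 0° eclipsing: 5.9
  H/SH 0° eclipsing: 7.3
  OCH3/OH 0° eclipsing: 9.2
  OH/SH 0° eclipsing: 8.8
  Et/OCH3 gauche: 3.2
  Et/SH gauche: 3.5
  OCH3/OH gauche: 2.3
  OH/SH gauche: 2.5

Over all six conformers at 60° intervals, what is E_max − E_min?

18.9 kJ/mol

OH at 0° is eclipsed. SH at 0° is eclipsed with OH at 0° (8.8); OCH3 at 120° is eclipsed with H at 120° (6.6); H at 240° is eclipsed with Et at 240° (7.5). Total 22.9 kJ/mol.
OH at 60° is staggered. SH at 0° is gauche with OH at 60° (2.5); SH at 0° is gauche with Et at 300° (3.5); OCH3 at 120° is gauche with OH at 60° (2.3). Total 8.3 kJ/mol.
OH at 120° is eclipsed. SH at 0° is eclipsed with Et at 0° (10.9); OCH3 at 120° is eclipsed with OH at 120° (9.2); H at 240° is eclipsed with H at 240° (4.5). Total 24.6 kJ/mol.
OH at 180° is staggered. SH at 0° is gauche with Et at 60° (3.5); OCH3 at 120° is gauche with OH at 180° (2.3); OCH3 at 120° is gauche with Et at 60° (3.2). Total 9.0 kJ/mol.
OH at 240° is eclipsed. SH at 0° is eclipsed with H at 0° (7.3); OCH3 at 120° is eclipsed with Et at 120° (10.9); H at 240° is eclipsed with OH at 240° (5.9). Total 24.1 kJ/mol.
OH at 300° is staggered. SH at 0° is gauche with OH at 300° (2.5); OCH3 at 120° is gauche with Et at 180° (3.2). Total 5.7 kJ/mol.
Max at 120° (24.6 kJ/mol), min at 300° (5.7 kJ/mol); barrier = 18.9 kJ/mol.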